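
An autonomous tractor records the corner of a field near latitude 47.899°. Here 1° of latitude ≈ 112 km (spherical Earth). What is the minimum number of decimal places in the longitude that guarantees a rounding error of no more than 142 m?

At 47.899° one degree of longitude covers 112000 × cos 47.899° ≈ 112000 × 0.6704 ≈ 75089.2 m.
With N decimal places the half-ulp bound is 0.5·10⁻ᴺ°, or 0.5·10⁻ᴺ × 75089.2 m on the ground.
Setting 37544.6 × 10⁻ᴺ ≤ 142 gives 10ᴺ ≥ 264.4, i.e. N ≥ 2.42.
N = 2 would give 375 m (too coarse); N = 3 gives 37.5 m ≤ 142 m.

3 decimal places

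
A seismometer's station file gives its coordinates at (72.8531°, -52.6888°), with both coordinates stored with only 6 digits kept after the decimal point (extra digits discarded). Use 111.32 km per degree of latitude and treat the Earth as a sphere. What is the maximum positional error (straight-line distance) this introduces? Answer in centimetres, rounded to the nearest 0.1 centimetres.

11.6 centimetres

Truncating at 6 decimal places can drop up to a full unit in the last place, so each coordinate may be off by as much as 1e-06°.
North–south component: 1e-06° × 111320 = 0.11132 m.
Longitude error → 1e-06 × 111320 × cos 72.8531° = 1e-06 × 111320 × 0.2948 ≈ 0.0328197 m.
The two errors are perpendicular, so the maximum displacement is √(0.11132² + 0.0328197²) ≈ 0.116057 m.
That is 0.116057 m = 11.606 cm.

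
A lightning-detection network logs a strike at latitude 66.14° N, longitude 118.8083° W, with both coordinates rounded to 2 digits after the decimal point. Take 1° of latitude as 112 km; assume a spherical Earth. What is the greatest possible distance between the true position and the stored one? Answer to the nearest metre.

604 metres

Rounding to 2 decimal places leaves each coordinate within ±0.005° of the true value.
North–south component: 0.005° × 112000 = 560 m.
East–west component at 66.14°: 0.005° × 112000 × cos 66.14° ≈ 0.005 × 45304.4 ≈ 226.522 m.
The two errors are perpendicular, so the maximum displacement is √(560² + 226.522²) ≈ 604.08 m.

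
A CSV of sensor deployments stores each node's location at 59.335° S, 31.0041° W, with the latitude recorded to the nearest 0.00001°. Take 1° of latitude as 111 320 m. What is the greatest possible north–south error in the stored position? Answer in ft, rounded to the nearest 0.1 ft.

Rounding to 5 decimal places leaves the latitude within ±5e-06° of the true value.
North–south distance: 5e-06° × 111320 m/° = 0.5566 m.
Converting: 0.5566 m × 3.2808 ft/m ≈ 1.8261 ft.

1.8 ft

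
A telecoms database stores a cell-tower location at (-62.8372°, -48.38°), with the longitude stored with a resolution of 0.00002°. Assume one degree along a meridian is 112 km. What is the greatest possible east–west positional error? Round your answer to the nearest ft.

With a 0.00002° grid the true value lies within half a step, ±0.00002°/2 = ±1e-05°, of the stored one.
Parallels shrink by cos φ, so at 62.8372° a degree of longitude is 112000 × 0.4565 ≈ 51130.3 m.
East–west error: 1e-05° × 51130.3 m/° ≈ 0.511303 m.
Converting: 0.511303 m × 3.2808 ft/m ≈ 1.6775 ft.

2 ft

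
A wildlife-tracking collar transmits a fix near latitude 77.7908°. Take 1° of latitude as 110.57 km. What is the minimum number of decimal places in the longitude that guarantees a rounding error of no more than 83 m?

3

At 77.7908° one degree of longitude covers 110570 × cos 77.7908° ≈ 110570 × 0.2115 ≈ 23383.5 m.
N decimal places → at most half a unit in the last place, 0.5 × 10⁻ᴺ° = 23383.5/2 × 10⁻ᴺ m.
Need 0.5 × 23383.5 × 10⁻ᴺ ≤ 83 → 10⁻ᴺ ≤ 7.099e-03, so N ≥ 2.15.
So 3 decimal places suffice (11.7 m); 2 would allow up to 117 m.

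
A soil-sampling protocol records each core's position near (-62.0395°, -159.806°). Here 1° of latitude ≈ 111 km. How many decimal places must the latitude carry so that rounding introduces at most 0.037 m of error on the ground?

One degree of latitude covers 111000 m.
With N decimal places the half-ulp bound is 0.5·10⁻ᴺ°, or 0.5·10⁻ᴺ × 111000 m on the ground.
Setting 55500 × 10⁻ᴺ ≤ 0.037 gives 10ᴺ ≥ 1.5e+06, i.e. N ≥ 6.18.
At 6 places the error can reach 0.0555 m, but 7 places keeps it to 0.00555 m.

7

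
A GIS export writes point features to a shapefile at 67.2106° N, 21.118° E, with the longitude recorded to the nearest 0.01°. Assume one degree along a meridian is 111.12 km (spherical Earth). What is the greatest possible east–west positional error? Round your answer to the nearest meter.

215 meters

Rounding to 2 decimal places leaves the longitude within ±0.005° of the true value.
Parallels shrink by cos φ, so at 67.2106° a degree of longitude is 111120 × 0.3873 ≈ 43041.8 m.
East–west error: 0.005° × 43041.8 m/° ≈ 215.209 m.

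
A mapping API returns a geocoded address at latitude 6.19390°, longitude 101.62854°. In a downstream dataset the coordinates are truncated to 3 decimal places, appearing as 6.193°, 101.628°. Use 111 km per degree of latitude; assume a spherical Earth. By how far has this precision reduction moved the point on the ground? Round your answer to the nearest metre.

116 metres

The latitude changed by +0.00090° and the longitude by +0.00054°.
North–south shift: 0.00090 × 111000 = 99.9 m.
E–W at 6.193°: 0.00054° × 111000 × cos 6.193° = 0.00054 × 111000 × 0.9942 ≈ 59.5902 m.
Distance: √(99.9² + 59.5902²) ≈ 116.323 m.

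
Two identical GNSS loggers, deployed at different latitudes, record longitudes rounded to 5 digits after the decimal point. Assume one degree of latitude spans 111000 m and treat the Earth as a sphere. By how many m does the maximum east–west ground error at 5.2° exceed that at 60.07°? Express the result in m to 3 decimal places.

0.276 m

Rounding to 5 decimal places leaves the longitude within ±5e-06° of the true value.
At 5.2°: 5e-06° × 111000 × cos 5.2° = 5e-06 × 111000 × 0.9959 ≈ 0.55272 m.
Error at 60.07° = 5e-06° × 111000 × cos 60.07° ≈ 0.555 × 0.4989 = 0.27691 m.
Difference: 0.55272 − 0.27691 = 0.2758 m.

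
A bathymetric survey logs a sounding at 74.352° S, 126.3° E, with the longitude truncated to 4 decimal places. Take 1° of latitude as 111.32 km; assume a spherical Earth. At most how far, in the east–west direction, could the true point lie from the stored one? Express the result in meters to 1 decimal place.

3.0 meters

Truncating at 4 decimal places can drop up to a full unit in the last place, so the longitude may be off by as much as 0.0001°.
Parallels shrink by cos φ, so at 74.352° a degree of longitude is 111320 × 0.2697 ≈ 30026 m.
So at most 0.0001° × 30026 ≈ 3.0026 m east–west.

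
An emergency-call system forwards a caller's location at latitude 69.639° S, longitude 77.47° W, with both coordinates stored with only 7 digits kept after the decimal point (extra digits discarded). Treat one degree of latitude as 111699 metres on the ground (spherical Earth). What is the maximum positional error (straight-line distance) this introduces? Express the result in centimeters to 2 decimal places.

1.18 centimeters

Truncating at 7 decimal places can drop up to a full unit in the last place, so each coordinate may be off by as much as 1e-07°.
N–S: 1e-07° × 111699 m/° = 0.0111699 m.
East–west component at 69.639°: 1e-07° × 111699 × cos 69.639° ≈ 1e-07 × 38863.9 ≈ 0.00388639 m.
The two errors are perpendicular, so the maximum displacement is √(0.0111699² + 0.00388639²) ≈ 0.0118267 m.
That is 0.0118267 m = 1.1827 cm.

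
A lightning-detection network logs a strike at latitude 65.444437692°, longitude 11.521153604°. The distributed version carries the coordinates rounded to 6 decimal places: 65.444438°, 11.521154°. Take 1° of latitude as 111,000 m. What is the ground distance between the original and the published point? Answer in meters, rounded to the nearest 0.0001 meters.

0.0388 meters

Δlat = 65.444437692 − 65.444438 = -0.000000308°; Δlon = 11.521153604 − 11.521154 = -0.000000396°.
North–south shift: -0.000000308 × 111000 = -0.034188 m.
East–west at this latitude: -0.000000396° × 111000 × cos 65.4444° ≈ -0.000000396 × 46128.9 = -0.018267 m.
Distance: √(0.034188² + 0.018267²) ≈ 0.0387621 m.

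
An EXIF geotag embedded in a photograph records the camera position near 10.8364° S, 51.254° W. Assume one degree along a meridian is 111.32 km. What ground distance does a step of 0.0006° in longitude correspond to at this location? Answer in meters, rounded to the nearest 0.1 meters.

One degree of longitude here spans 111320 × cos 10.8364° = 111320 × 0.9822 ≈ 109335 m; 0.0006° of that is 65.601 m.

65.6 meters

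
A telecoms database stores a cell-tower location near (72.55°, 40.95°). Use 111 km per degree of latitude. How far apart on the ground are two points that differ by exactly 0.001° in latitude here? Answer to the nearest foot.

Along a meridian 0.001° is 0.001 × 111000 = 111 m.
In feet: 111 m ÷ 0.3048 ≈ 364.17 ft.

364 feet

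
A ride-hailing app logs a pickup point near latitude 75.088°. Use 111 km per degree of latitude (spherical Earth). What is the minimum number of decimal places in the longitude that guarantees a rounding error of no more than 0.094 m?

At 75.088° one degree of longitude covers 111000 × cos 75.088° ≈ 111000 × 0.2573 ≈ 28564.2 m.
With N decimal places the half-ulp bound is 0.5·10⁻ᴺ°, or 0.5·10⁻ᴺ × 28564.2 m on the ground.
Setting 14282.1 × 10⁻ᴺ ≤ 0.094 gives 10ᴺ ≥ 1.519e+05, i.e. N ≥ 5.18.
At 5 places the error can reach 0.143 m, but 6 places keeps it to 0.0143 m.

6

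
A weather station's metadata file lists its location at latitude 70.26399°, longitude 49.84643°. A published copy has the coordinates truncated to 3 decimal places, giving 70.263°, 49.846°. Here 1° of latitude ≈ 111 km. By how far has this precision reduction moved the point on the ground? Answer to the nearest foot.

Δlat = 70.26399 − 70.263 = +0.00099°; Δlon = 49.84643 − 49.846 = +0.00043°.
North–south shift: 0.00099 × 111000 = 109.89 m.
East–west at this latitude: 0.00043° × 111000 × cos 70.263° ≈ 0.00043 × 37485.1 = 16.1186 m.
Combined displacement = (109.89² + 16.1186²)^½ ≈ 111.066 m.
In feet: 111.066 m ÷ 0.3048 ≈ 364.39 ft.

364 feet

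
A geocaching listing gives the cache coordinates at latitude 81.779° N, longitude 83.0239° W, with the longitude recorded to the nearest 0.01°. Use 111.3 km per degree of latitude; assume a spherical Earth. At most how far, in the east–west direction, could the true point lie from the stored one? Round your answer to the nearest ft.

Rounding to 2 decimal places leaves the longitude within ±0.005° of the true value.
Parallels shrink by cos φ, so at 81.779° a degree of longitude is 111300 × 0.1430 ≈ 15915 m.
So at most 0.005° × 15915 ≈ 79.5749 m east–west.
Converting: 79.5749 m × 3.2808 ft/m ≈ 261.07 ft.

261 ft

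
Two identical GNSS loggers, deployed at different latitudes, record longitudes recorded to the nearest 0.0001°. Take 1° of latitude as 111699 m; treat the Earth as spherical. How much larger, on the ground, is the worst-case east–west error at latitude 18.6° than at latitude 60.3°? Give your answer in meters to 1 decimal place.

2.5 meters

Rounding to 4 decimal places leaves the longitude within ±5e-05° of the true value.
At 18.6°: 5e-05° × 111699 × cos 18.6° = 5e-05 × 111699 × 0.9478 ≈ 5.2932 m.
Error at 60.3° = 5e-05° × 111699 × cos 60.3° ≈ 5.585 × 0.4955 = 2.7671 m.
Difference: 5.2932 − 2.7671 = 2.5261 m.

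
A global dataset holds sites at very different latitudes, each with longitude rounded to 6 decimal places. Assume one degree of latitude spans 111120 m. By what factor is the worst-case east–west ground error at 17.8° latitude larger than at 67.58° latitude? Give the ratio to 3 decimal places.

2.496

Rounding to 6 decimal places leaves the longitude within ±5e-07° of the true value.
At 17.8°: 5e-07° × 111120 × cos 17.8° = 5e-07 × 111120 × 0.9521 ≈ 0.0529 m.
At 67.58°: 5e-07° × 111120 × cos 67.58° = 5e-07 × 111120 × 0.3814 ≈ 0.02119 m.
Ratio: 0.0529 / 0.02119 = cos 17.8° / cos 67.58° ≈ 2.4965.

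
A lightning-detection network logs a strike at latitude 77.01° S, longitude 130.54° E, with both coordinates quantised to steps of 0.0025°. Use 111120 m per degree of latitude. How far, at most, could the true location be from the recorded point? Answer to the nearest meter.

142 meters

With a 0.0025° grid the true value lies within half a step, ±0.0025°/2 = ±0.00125°, of the stored one.
Latitude error → 0.00125 × 111120 = 138.9 m along the meridian.
East–west component at 77.01°: 0.00125° × 111120 × cos 77.01° ≈ 0.00125 × 24977.7 ≈ 31.2221 m.
The two errors are perpendicular, so the maximum displacement is √(138.9² + 31.2221²) ≈ 142.366 m.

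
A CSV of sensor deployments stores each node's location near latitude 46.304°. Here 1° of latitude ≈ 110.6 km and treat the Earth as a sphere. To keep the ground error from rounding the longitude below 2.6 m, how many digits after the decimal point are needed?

At 46.304° one degree of longitude covers 110600 × cos 46.304° ≈ 110600 × 0.6908 ≈ 76406 m.
N decimal places → at most half a unit in the last place, 0.5 × 10⁻ᴺ° = 76406/2 × 10⁻ᴺ m.
Setting 38203 × 10⁻ᴺ ≤ 2.6 gives 10ᴺ ≥ 1.469e+04, i.e. N ≥ 4.17.
So 5 decimal places suffice (0.382 m); 4 would allow up to 3.82 m.

5 decimal places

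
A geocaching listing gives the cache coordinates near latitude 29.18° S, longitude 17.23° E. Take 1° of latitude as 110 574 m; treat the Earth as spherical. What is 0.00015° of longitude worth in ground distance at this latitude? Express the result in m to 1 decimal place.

One degree of longitude here spans 110574 × cos 29.18° = 110574 × 0.8731 ≈ 96541.3 m; 0.00015° of that is 14.4812 m.

14.5 m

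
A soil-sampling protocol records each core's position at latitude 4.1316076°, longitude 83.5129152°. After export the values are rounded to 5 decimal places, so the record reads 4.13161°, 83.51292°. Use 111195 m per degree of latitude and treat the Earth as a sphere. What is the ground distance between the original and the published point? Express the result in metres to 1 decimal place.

The latitude changed by -0.0000024° and the longitude by -0.0000048°.
N–S: -0.0000024° × 111195 m/° = -0.266868 m.
East–west at this latitude: -0.0000048° × 111195 × cos 4.13161° ≈ -0.0000048 × 110906 = -0.532349 m.
Distance: √(0.266868² + 0.532349²) ≈ 0.595495 m.

0.6 metres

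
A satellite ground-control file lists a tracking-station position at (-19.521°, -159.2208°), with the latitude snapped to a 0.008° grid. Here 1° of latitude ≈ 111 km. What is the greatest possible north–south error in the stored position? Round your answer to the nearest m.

With a 0.008° grid the true value lies within half a step, ±0.008°/2 = ±0.004°, of the stored one.
Along the meridian that is 0.004° × 111000 m/° = 444 m.

444 m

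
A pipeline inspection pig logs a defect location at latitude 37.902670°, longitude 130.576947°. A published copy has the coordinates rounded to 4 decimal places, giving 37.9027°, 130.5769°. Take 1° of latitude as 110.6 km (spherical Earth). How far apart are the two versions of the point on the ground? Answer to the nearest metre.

The latitude changed by -0.000030° and the longitude by +0.000047°.
North–south shift: -0.000030 × 110600 = -3.318 m.
East–west at this latitude: 0.000047° × 110600 × cos 37.9027° ≈ 0.000047 × 87269.5 = 4.10167 m.
Hypotenuse of the two orthogonal shifts: √(3.318² + 4.10167²) = 5.27568 m.

5 metres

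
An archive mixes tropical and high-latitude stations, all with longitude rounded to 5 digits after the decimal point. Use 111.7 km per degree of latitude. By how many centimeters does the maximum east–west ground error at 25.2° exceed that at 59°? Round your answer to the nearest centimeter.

22 centimeters

Rounding to 5 decimal places leaves the longitude within ±5e-06° of the true value.
Error at 25.2° = 5e-06° × 111700 × cos 25.2° ≈ 0.5585 × 0.9048 = 0.50535 m.
At 59°: 5e-06° × 111700 × cos 59° = 5e-06 × 111700 × 0.5150 ≈ 0.28765 m.
Difference: 0.50535 − 0.28765 = 0.2177 m.
That is 0.217697 m = 21.77 cm.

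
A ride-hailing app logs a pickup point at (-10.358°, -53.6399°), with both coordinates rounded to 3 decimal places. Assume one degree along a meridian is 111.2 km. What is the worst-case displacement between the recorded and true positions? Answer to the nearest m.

78 m

Rounding to 3 decimal places leaves each coordinate within ±0.0005° of the true value.
North–south component: 0.0005° × 111200 = 55.6 m.
E–W at 10.358°: 0.0005° × 111200 × cos 10.358° = 0.0005 × 111200 × 0.9837 ≈ 54.6939 m.
Worst case both components are at the extreme and orthogonal: √(55.6² + 54.6939²) ≈ 77.9922 m.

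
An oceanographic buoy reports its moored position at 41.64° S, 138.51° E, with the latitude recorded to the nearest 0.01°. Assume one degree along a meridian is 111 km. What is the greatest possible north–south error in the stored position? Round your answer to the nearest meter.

Rounding to 2 decimal places leaves the latitude within ±0.005° of the true value.
Along the meridian that is 0.005° × 111000 m/° = 555 m.

555 meters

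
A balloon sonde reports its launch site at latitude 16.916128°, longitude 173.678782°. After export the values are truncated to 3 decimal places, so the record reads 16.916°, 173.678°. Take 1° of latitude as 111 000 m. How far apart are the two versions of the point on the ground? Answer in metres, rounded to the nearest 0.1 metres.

84.3 metres

The latitude changed by +0.000128° and the longitude by +0.000782°.
N–S: 0.000128° × 111000 m/° = 14.208 m.
E–W at 16.916°: 0.000782° × 111000 × cos 16.916° = 0.000782 × 111000 × 0.9567 ≈ 83.0463 m.
Distance: √(14.208² + 83.0463²) ≈ 84.2529 m.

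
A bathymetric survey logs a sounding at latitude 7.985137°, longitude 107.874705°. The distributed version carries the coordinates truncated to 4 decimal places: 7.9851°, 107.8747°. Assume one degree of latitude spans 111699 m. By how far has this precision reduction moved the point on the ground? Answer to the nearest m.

4 m

The latitude changed by +0.000037° and the longitude by +0.000005°.
N–S: 0.000037° × 111699 m/° = 4.13286 m.
East–west at this latitude: 0.000005° × 111699 × cos 7.9851° ≈ 0.000005 × 110616 = 0.55308 m.
Hypotenuse of the two orthogonal shifts: √(4.13286² + 0.55308²) = 4.16971 m.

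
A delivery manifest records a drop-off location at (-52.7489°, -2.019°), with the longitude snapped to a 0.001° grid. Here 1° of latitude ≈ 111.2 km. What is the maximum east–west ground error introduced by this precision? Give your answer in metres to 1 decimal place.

With a 0.001° grid the true value lies within half a step, ±0.001°/2 = ±0.0005°, of the stored one.
Parallels shrink by cos φ, so at 52.7489° a degree of longitude is 111200 × 0.6053 ≈ 67310.4 m.
So at most 0.0005° × 67310.4 ≈ 33.6552 m east–west.

33.7 metres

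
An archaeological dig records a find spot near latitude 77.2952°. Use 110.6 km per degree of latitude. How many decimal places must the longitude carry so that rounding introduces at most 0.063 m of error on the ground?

At 77.2952° one degree of longitude covers 110600 × cos 77.2952° ≈ 110600 × 0.2199 ≈ 24324 m.
N decimal places → at most half a unit in the last place, 0.5 × 10⁻ᴺ° = 24324/2 × 10⁻ᴺ m.
Need 0.5 × 24324 × 10⁻ᴺ ≤ 0.063 → 10⁻ᴺ ≤ 5.180e-06, so N ≥ 5.29.
At 5 places the error can reach 0.122 m, but 6 places keeps it to 0.0122 m.

6 decimal places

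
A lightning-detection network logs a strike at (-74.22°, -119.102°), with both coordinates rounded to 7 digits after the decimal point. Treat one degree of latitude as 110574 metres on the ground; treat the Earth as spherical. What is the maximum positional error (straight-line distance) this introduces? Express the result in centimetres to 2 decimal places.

Rounding to 7 decimal places leaves each coordinate within ±5e-08° of the true value.
N–S: 5e-08° × 110574 m/° = 0.0055287 m.
Longitude error → 5e-08 × 110574 × cos 74.22° = 5e-08 × 110574 × 0.2719 ≈ 0.0015035 m.
The two errors are perpendicular, so the maximum displacement is √(0.0055287² + 0.0015035²) ≈ 0.00572949 m.
That is 0.00572949 m = 0.57295 cm.

0.57 centimetres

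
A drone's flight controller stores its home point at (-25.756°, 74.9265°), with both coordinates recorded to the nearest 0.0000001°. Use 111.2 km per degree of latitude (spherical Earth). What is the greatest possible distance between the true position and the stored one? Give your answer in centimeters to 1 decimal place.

0.7 centimeters

Rounding to 7 decimal places leaves each coordinate within ±5e-08° of the true value.
Latitude error → 5e-08 × 111200 = 0.00556 m along the meridian.
Longitude error → 5e-08 × 111200 × cos 25.756° = 5e-08 × 111200 × 0.9007 ≈ 0.00500763 m.
Worst case both components are at the extreme and orthogonal: √(0.00556² + 0.00500763²) ≈ 0.00748264 m.
That is 0.00748264 m = 0.74826 cm.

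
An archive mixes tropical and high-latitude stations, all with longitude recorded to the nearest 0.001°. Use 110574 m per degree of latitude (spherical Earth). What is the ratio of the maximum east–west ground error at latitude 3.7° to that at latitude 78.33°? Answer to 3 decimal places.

Rounding to 3 decimal places leaves the longitude within ±0.0005° of the true value.
At 3.7°: 0.0005° × 110574 × cos 3.7° = 0.0005 × 110574 × 0.9979 ≈ 55.172 m.
Error at 78.33° = 0.0005° × 110574 × cos 78.33° ≈ 55.287 × 0.2023 = 11.183 m.
Ratio: 55.172 / 11.183 = cos 3.7° / cos 78.33° ≈ 4.9335.

4.933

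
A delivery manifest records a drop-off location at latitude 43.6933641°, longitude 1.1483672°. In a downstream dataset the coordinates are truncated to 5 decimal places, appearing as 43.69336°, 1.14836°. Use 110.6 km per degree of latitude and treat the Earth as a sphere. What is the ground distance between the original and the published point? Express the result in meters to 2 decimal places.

0.73 meters

The latitude changed by +0.0000041° and the longitude by +0.0000072°.
North–south shift: 0.0000041 × 110600 = 0.45346 m.
East–west at this latitude: 0.0000072° × 110600 × cos 43.6934° ≈ 0.0000072 × 79969 = 0.575777 m.
Distance: √(0.45346² + 0.575777²) ≈ 0.732902 m.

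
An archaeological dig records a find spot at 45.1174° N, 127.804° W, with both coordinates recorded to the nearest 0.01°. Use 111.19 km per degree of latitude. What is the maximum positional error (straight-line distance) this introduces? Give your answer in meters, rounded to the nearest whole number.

Rounding to 2 decimal places leaves each coordinate within ±0.005° of the true value.
N–S: 0.005° × 111190 m/° = 555.95 m.
East–west component at 45.1174°: 0.005° × 111190 × cos 45.1174° ≈ 0.005 × 78461.9 ≈ 392.31 m.
Combining orthogonally: (555.95² + 392.31²)^½ ≈ 680.432 m.

680 meters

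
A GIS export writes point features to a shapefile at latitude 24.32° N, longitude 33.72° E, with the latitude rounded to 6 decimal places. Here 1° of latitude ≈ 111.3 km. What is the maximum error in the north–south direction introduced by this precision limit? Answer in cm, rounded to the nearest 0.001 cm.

5.565 cm

Rounding to 6 decimal places leaves the latitude within ±5e-07° of the true value.
North–south distance: 5e-07° × 111300 m/° = 0.05565 m.
That is 0.05565 m = 5.565 cm.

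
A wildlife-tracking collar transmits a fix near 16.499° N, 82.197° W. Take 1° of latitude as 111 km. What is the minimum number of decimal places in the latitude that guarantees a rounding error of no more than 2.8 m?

One degree of latitude covers 111000 m.
Rounding to N decimal places gives at most 0.5 × 10⁻ᴺ degrees of error, i.e. 0.5 × 10⁻ᴺ × 111000 m.
Need 0.5 × 111000 × 10⁻ᴺ ≤ 2.8 → 10⁻ᴺ ≤ 5.045e-05, so N ≥ 4.30.
At 4 places the error can reach 5.55 m, but 5 places keeps it to 0.555 m.

5 decimal places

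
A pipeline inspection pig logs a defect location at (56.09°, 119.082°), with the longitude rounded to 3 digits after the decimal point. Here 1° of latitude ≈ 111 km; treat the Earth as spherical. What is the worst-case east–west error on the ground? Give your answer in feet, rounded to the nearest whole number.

102 feet

Rounding to 3 decimal places leaves the longitude within ±0.0005° of the true value.
At latitude 56.09° a degree of longitude spans 111000 m × cos 56.09° = 111000 × 0.5579 ≈ 61925.8 m.
So at most 0.0005° × 61925.8 ≈ 30.9629 m east–west.
Converting: 30.9629 m × 3.2808 ft/m ≈ 101.58 ft.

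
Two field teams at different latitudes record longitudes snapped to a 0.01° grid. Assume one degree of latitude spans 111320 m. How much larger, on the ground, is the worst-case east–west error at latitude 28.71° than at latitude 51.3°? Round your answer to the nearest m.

With a 0.01° grid the true value lies within half a step, ±0.01°/2 = ±0.005°, of the stored one.
At 28.71°: 0.005° × 111320 × cos 28.71° = 0.005 × 111320 × 0.8771 ≈ 488.17 m.
At 51.3°: 0.005° × 111320 × cos 51.3° = 0.005 × 111320 × 0.6252 ≈ 348.01 m.
So the lower-latitude error exceeds the higher by 488.17 − 348.01 = 140.16 m.

140 m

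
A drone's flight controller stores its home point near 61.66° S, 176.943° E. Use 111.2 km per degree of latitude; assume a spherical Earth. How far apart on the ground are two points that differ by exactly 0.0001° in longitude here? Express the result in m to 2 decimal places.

5.28 m

At 61.66° a degree of longitude is 111200 × cos 61.66° ≈ 52786.9 m, so 0.0001° corresponds to 5.27869 m.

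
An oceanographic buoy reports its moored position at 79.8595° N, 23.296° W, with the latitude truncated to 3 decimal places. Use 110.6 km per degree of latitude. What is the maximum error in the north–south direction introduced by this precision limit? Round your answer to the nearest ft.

Truncating at 3 decimal places can drop up to a full unit in the last place, so the latitude may be off by as much as 0.001°.
North–south distance: 0.001° × 110600 m/° = 110.6 m.
In feet: 110.6 m ÷ 0.3048 ≈ 362.86 ft.

363 ft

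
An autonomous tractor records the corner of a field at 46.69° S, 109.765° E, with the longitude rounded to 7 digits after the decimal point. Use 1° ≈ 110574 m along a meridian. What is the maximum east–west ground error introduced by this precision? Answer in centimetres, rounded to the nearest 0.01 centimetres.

0.38 centimetres

Rounding to 7 decimal places leaves the longitude within ±5e-08° of the true value.
At latitude 46.69° a degree of longitude spans 110574 m × cos 46.69° = 110574 × 0.6859 ≈ 75847.7 m.
So at most 5e-08° × 75847.7 ≈ 0.00379239 m east–west.
That is 0.00379239 m = 0.37924 cm.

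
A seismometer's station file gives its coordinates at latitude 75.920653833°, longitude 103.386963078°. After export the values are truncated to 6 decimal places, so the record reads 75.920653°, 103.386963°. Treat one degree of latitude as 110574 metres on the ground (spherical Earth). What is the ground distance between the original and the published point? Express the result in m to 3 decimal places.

0.092 m

The latitude changed by +0.000000833° and the longitude by +0.000000078°.
N–S: 0.000000833° × 110574 m/° = 0.0921081 m.
E–W at 75.9207°: 0.000000078° × 110574 × cos 75.9207° = 0.000000078 × 110574 × 0.2433 ≈ 0.00209811 m.
Distance: √(0.0921081² + 0.00209811²) ≈ 0.092132 m.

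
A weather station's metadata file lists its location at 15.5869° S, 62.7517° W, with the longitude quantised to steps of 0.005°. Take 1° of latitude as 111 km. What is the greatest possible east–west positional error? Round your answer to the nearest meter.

267 meters

With a 0.005° grid the true value lies within half a step, ±0.005°/2 = ±0.0025°, of the stored one.
Parallels shrink by cos φ, so at 15.5869° a degree of longitude is 111000 × 0.9632 ≈ 106918 m.
So at most 0.0025° × 106918 ≈ 267.295 m east–west.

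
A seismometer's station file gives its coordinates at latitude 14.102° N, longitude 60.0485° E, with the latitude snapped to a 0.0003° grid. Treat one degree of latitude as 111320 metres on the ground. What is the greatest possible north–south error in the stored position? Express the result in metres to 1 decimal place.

16.7 metres

With a 0.0003° grid the true value lies within half a step, ±0.0003°/2 = ±0.00015°, of the stored one.
North–south distance: 0.00015° × 111320 m/° = 16.698 m.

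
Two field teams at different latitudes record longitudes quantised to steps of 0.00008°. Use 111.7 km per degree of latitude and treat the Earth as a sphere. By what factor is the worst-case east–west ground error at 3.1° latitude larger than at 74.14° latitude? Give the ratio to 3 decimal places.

3.654

With a 0.00008° grid the true value lies within half a step, ±0.00008°/2 = ±4e-05°, of the stored one.
At 3.1°: 4e-05° × 111700 × cos 3.1° = 4e-05 × 111700 × 0.9985 ≈ 4.4615 m.
Error at 74.14° = 4e-05° × 111700 × cos 74.14° ≈ 4.468 × 0.2733 = 1.221 m.
The ratio reduces to cos 3.1° / cos 74.14° = 0.9985/0.2733 ≈ 3.6538.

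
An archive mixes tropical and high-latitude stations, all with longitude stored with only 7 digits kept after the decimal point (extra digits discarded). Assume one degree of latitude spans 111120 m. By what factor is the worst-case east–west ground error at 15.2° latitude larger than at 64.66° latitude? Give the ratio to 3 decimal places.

2.255

Truncating at 7 decimal places can drop up to a full unit in the last place, so the longitude may be off by as much as 1e-07°.
At 15.2°: 1e-07° × 111120 × cos 15.2° = 1e-07 × 111120 × 0.9650 ≈ 0.010723 m.
Error at 64.66° = 1e-07° × 111120 × cos 64.66° ≈ 0.011112 × 0.4280 = 0.0047558 m.
Ratio: 0.010723 / 0.0047558 = cos 15.2° / cos 64.66° ≈ 2.2548.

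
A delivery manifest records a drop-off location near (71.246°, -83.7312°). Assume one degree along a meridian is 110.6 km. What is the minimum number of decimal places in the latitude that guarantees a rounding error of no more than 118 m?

3 decimal places

One degree of latitude covers 110600 m.
Rounding to N decimal places gives at most 0.5 × 10⁻ᴺ degrees of error, i.e. 0.5 × 10⁻ᴺ × 110600 m.
Setting 55300 × 10⁻ᴺ ≤ 118 gives 10ᴺ ≥ 468.6, i.e. N ≥ 2.67.
So 3 decimal places suffice (55.3 m); 2 would allow up to 553 m.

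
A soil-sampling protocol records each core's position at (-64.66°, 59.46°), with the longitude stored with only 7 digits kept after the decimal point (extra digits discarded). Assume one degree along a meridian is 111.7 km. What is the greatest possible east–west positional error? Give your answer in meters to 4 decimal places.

0.0048 meters

Truncating at 7 decimal places can drop up to a full unit in the last place, so the longitude may be off by as much as 1e-07°.
One degree of longitude at 64.66° is 111700 × cos 64.66° ≈ 111700 × 0.4280 = 47806.4 m.
East–west error: 1e-07° × 47806.4 m/° ≈ 0.00478064 m.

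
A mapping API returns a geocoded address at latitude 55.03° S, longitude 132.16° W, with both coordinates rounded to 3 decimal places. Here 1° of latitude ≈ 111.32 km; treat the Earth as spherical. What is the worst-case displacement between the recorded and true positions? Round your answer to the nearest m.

64 m

Rounding to 3 decimal places leaves each coordinate within ±0.0005° of the true value.
North–south component: 0.0005° × 111320 = 55.66 m.
E–W at 55.03°: 0.0005° × 111320 × cos 55.03° = 0.0005 × 111320 × 0.5731 ≈ 31.9014 m.
Worst case both components are at the extreme and orthogonal: √(55.66² + 31.9014²) ≈ 64.154 m.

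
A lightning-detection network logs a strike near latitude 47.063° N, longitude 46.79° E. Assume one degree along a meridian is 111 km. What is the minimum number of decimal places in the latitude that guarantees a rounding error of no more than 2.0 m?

One degree of latitude covers 111000 m.
With N decimal places the half-ulp bound is 0.5·10⁻ᴺ°, or 0.5·10⁻ᴺ × 111000 m on the ground.
Setting 55500 × 10⁻ᴺ ≤ 2.0 gives 10ᴺ ≥ 2.775e+04, i.e. N ≥ 4.44.
N = 4 would give 5.55 m (too coarse); N = 5 gives 0.555 m ≤ 2.0 m.

5 decimal places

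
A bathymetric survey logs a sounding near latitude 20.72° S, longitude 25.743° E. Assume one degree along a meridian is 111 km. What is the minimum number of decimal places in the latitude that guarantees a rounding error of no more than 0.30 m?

One degree of latitude covers 111000 m.
With N decimal places the half-ulp bound is 0.5·10⁻ᴺ°, or 0.5·10⁻ᴺ × 111000 m on the ground.
Setting 55500 × 10⁻ᴺ ≤ 0.30 gives 10ᴺ ≥ 1.85e+05, i.e. N ≥ 5.27.
N = 5 would give 0.555 m (too coarse); N = 6 gives 0.0555 m ≤ 0.30 m.

6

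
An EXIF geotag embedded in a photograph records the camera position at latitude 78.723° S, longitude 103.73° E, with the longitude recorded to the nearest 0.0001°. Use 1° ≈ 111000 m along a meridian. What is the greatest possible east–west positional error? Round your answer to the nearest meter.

Rounding to 4 decimal places leaves the longitude within ±5e-05° of the true value.
One degree of longitude at 78.723° is 111000 × cos 78.723° ≈ 111000 × 0.1956 = 21706.3 m.
Maximum E–W displacement: 5e-05 × 21706.3 = 1.08532 m.

1 meters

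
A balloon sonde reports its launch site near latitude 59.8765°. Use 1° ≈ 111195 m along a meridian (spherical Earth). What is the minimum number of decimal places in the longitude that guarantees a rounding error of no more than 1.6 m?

At 59.8765° one degree of longitude covers 111195 × cos 59.8765° ≈ 111195 × 0.5019 ≈ 55804.9 m.
Rounding to N decimal places gives at most 0.5 × 10⁻ᴺ degrees of error, i.e. 0.5 × 10⁻ᴺ × 55804.9 m.
Need 0.5 × 55804.9 × 10⁻ᴺ ≤ 1.6 → 10⁻ᴺ ≤ 5.734e-05, so N ≥ 4.24.
N = 4 would give 2.79 m (too coarse); N = 5 gives 0.279 m ≤ 1.6 m.

5 decimal places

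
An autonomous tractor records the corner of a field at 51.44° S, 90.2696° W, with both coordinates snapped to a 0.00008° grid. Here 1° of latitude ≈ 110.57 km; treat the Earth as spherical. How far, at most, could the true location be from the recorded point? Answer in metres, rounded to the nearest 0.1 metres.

With a 0.00008° grid the true value lies within half a step, ±0.00008°/2 = ±4e-05°, of the stored one.
North–south component: 4e-05° × 110570 = 4.4228 m.
East–west component at 51.44°: 4e-05° × 110570 × cos 51.44° ≈ 4e-05 × 68922 ≈ 2.75688 m.
Combining orthogonally: (4.4228² + 2.75688²)^½ ≈ 5.21167 m.

5.2 metres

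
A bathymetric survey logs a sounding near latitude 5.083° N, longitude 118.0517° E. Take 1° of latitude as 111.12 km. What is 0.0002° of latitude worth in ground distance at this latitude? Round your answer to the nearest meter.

Along a meridian 0.0002° is 0.0002 × 111120 = 22.224 m.

22 meters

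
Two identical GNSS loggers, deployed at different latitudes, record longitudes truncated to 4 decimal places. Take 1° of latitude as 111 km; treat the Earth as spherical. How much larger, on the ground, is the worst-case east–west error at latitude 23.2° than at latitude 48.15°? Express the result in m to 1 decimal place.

2.8 m

Truncating at 4 decimal places can drop up to a full unit in the last place, so the longitude may be off by as much as 0.0001°.
At 23.2°: 0.0001° × 111000 × cos 23.2° = 0.0001 × 111000 × 0.9191 ≈ 10.202 m.
Error at 48.15° = 0.0001° × 111000 × cos 48.15° ≈ 11.1 × 0.6672 = 7.4057 m.
Difference: 10.202 − 7.4057 = 2.7967 m.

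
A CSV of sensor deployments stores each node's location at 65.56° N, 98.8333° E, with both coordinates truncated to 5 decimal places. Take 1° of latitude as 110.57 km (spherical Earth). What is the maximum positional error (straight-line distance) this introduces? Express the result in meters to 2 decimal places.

1.20 meters

Truncating at 5 decimal places can drop up to a full unit in the last place, so each coordinate may be off by as much as 1e-05°.
N–S: 1e-05° × 110570 m/° = 1.1057 m.
Longitude error → 1e-05 × 110570 × cos 65.56° = 1e-05 × 110570 × 0.4137 ≈ 0.457472 m.
Combining orthogonally: (1.1057² + 0.457472²)^½ ≈ 1.1966 m.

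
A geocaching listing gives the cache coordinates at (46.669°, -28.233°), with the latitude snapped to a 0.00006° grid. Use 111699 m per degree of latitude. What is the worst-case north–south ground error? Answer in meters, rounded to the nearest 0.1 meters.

3.4 meters

With a 0.00006° grid the true value lies within half a step, ±0.00006°/2 = ±3e-05°, of the stored one.
Along the meridian that is 3e-05° × 111699 m/° = 3.35097 m.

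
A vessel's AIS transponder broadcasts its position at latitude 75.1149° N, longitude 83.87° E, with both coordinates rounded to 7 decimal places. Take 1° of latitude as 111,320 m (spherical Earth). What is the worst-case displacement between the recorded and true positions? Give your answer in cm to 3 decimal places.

Rounding to 7 decimal places leaves each coordinate within ±5e-08° of the true value.
North–south component: 5e-08° × 111320 = 0.005566 m.
Longitude error → 5e-08 × 111320 × cos 75.1149° = 5e-08 × 111320 × 0.2569 ≈ 0.0014298 m.
Worst case both components are at the extreme and orthogonal: √(0.005566² + 0.0014298²) ≈ 0.00574671 m.
That is 0.00574671 m = 0.57467 cm.

0.575 cm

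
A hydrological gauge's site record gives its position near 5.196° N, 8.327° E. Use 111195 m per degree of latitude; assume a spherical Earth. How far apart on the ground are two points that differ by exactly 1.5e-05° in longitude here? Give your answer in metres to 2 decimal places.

One degree of longitude here spans 111195 × cos 5.196° = 111195 × 0.9959 ≈ 110738 m; 1.5e-05° of that is 1.66107 m.

1.66 metres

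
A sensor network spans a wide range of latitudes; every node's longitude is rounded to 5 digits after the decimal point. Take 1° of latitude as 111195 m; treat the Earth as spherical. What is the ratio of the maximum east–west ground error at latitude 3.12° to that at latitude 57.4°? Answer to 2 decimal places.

Rounding to 5 decimal places leaves the longitude within ±5e-06° of the true value.
At 3.12°: 5e-06° × 111195 × cos 3.12° = 5e-06 × 111195 × 0.9985 ≈ 0.55515 m.
Error at 57.4° = 5e-06° × 111195 × cos 57.4° ≈ 0.55597 × 0.5388 = 0.29954 m.
Ratio: 0.55515 / 0.29954 = cos 3.12° / cos 57.4° ≈ 1.8533.

1.85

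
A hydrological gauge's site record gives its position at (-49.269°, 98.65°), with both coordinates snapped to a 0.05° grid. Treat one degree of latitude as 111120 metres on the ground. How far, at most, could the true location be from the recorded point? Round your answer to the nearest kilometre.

3 kilometres

With a 0.05° grid the true value lies within half a step, ±0.05°/2 = ±0.025°, of the stored one.
North–south component: 0.025° × 111120 = 2778 m.
East–west component at 49.269°: 0.025° × 111120 × cos 49.269° ≈ 0.025 × 72506.7 ≈ 1812.67 m.
The two errors are perpendicular, so the maximum displacement is √(2778² + 1812.67²) ≈ 3317.08 m.
That is 3317.08 m = 3.3171 km.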